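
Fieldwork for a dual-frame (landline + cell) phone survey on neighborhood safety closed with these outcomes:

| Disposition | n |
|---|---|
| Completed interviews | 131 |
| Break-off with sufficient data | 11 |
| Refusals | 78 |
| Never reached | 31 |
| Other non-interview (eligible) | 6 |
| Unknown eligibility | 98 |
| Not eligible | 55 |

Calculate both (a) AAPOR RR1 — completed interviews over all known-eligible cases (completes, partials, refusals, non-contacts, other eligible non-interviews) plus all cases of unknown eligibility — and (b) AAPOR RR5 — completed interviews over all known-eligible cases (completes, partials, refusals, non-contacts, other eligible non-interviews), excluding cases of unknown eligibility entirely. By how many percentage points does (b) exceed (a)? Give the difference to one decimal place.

14.1

Top → 131
Base → 131 + 11 + 78 + 31 + 6 + 98 = 355
RR1 = 131 / 355 = 0.3690
Base → 131 + 11 + 78 + 31 + 6 = 257
RR5 = 131 / 257 = 0.5097
Difference = 50.97 − 36.90 = 14.07 percentage points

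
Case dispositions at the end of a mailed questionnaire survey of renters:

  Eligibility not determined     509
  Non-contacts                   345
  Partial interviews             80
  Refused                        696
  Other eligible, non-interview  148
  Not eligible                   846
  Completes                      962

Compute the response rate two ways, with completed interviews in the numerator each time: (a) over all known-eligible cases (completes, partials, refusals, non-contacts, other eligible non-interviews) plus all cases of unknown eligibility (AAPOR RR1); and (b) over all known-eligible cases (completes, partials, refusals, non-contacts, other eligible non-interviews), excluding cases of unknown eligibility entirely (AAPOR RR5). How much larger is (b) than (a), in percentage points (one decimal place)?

8.0

Top = 962
Denom = 962 + 80 + 696 + 345 + 148 + 509 = 2740
RR1 = 962 / 2740 = 0.3511
Denom = 962 + 80 + 696 + 345 + 148 = 2231
RR5 = 962 / 2231 = 0.4312
Difference = 43.12 − 35.11 = 8.01 percentage points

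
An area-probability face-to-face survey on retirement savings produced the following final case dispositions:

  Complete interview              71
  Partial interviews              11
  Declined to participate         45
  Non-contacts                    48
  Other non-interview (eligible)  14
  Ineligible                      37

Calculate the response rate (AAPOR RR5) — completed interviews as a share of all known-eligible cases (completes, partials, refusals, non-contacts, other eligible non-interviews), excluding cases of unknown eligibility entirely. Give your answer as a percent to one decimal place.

Numerator: 71
Base: 71 + 11 + 45 + 48 + 14 = 189
RR5 = 71 / 189 = 0.3757

37.6%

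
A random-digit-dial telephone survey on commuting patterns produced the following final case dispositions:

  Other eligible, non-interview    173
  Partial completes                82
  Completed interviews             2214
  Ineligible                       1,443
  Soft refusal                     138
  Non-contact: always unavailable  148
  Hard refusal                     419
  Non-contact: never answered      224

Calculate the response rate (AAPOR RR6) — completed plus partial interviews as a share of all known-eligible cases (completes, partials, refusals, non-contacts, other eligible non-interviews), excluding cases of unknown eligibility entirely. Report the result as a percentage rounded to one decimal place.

Declined to participate = 419 + 138 = 557
Never reached = 224 + 148 = 372
Top: 2214 + 82 = 2296
Denom: 2214 + 82 + 557 + 372 + 173 = 3398
RR6 = 2296 / 3398 = 0.6757

67.6%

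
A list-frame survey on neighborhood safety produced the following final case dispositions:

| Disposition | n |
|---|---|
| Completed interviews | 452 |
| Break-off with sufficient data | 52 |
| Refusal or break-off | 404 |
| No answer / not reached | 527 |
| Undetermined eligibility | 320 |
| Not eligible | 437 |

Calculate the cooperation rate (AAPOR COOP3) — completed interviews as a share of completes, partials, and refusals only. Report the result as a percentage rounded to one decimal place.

49.8%

Top → 452
Denom → 452 + 52 + 404 = 908
COOP3 = 452 / 908 = 0.4978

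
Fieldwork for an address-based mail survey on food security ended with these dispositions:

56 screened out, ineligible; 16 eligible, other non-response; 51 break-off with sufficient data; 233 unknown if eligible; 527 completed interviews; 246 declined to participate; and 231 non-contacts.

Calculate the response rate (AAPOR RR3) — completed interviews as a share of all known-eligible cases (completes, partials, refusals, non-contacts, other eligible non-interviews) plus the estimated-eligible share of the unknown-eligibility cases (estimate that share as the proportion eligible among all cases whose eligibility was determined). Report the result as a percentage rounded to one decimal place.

40.8%

Top: 527
Eligible (known): 527 + 51 + 246 + 231 + 16 = 1071
e = 1071 / (1071 + 56) = 1071 / 1127 = 0.9503
e × U: 0.9503 × 233 = 221.42
Denominator: 1071 + 221.42 = 1292.42
RR3 = 527 / 1292.42 = 0.4078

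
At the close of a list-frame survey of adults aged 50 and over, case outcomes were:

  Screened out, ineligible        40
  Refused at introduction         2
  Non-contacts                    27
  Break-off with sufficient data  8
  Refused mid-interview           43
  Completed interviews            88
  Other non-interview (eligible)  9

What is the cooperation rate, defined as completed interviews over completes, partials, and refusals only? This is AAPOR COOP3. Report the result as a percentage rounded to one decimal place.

Refused = 2 + 43 = 45
Numerator → 88
Denom → 88 + 8 + 45 = 141
COOP3 = 88 / 141 = 0.6241

62.4%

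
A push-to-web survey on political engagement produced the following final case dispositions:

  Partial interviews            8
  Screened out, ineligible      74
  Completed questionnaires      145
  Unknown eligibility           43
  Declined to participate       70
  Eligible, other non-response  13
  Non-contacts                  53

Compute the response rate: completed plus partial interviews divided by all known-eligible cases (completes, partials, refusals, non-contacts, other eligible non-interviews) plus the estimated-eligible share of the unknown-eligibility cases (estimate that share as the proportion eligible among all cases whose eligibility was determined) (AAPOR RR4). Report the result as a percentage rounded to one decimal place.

47.3%

Numerator = 145 + 8 = 153
Determined eligible = 145 + 8 + 70 + 53 + 13 = 289
e = 289 / (289 + 74) = 289 / 363 = 0.7961
Eligible share of unknowns = 0.7961 × 43 = 34.23
Base = 289 + 34.23 = 323.23
RR4 = 153 / 323.23 = 0.4733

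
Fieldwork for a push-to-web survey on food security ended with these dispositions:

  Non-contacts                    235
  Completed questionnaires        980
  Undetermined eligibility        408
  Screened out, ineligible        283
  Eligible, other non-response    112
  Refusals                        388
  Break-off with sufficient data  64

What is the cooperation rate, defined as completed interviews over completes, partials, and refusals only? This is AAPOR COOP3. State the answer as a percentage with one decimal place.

68.4%

Numerator: 980
Denom: 980 + 64 + 388 = 1432
COOP3 = 980 / 1432 = 0.6844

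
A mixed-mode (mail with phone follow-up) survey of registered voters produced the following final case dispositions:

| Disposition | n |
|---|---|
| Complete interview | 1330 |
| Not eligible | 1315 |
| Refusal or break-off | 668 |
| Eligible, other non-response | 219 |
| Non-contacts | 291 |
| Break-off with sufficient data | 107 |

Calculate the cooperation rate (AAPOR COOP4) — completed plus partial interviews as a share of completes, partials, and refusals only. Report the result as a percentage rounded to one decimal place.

68.3%

Num: 1330 + 107 = 1437
Base: 1330 + 107 + 668 = 2105
COOP4 = 1437 / 2105 = 0.6827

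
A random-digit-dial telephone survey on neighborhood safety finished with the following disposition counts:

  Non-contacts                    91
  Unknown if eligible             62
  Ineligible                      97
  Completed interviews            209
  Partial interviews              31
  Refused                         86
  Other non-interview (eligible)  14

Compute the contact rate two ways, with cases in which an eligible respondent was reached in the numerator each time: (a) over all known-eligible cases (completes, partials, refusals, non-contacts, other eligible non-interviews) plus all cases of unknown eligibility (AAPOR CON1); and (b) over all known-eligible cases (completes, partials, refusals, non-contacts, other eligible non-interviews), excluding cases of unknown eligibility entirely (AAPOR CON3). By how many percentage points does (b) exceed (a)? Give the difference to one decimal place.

9.9

Numerator = 209 + 31 + 86 + 14 = 340
Denom = 209 + 31 + 86 + 91 + 14 + 62 = 493
CON1 = 340 / 493 = 0.6897
Denom = 209 + 31 + 86 + 91 + 14 = 431
CON3 = 340 / 431 = 0.7889
Difference = 78.89 − 68.97 = 9.92 percentage points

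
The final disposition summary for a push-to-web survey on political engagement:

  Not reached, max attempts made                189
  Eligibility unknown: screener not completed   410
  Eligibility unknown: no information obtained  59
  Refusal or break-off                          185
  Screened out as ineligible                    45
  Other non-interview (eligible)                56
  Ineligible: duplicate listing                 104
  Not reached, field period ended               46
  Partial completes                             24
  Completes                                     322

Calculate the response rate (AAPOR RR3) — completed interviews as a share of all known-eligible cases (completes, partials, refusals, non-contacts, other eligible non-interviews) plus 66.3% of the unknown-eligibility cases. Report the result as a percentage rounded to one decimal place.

Non-contacts = 46 + 189 = 235
Eligibility not determined = 410 + 59 = 469
Ineligible = 45 + 104 = 149
Num: 322
Determined eligible: 322 + 24 + 185 + 235 + 56 = 822
e × U: 0.6630 × 469 = 310.95
Denominator: 822 + 310.95 = 1132.95
RR3 = 322 / 1132.95 = 0.2842

28.4%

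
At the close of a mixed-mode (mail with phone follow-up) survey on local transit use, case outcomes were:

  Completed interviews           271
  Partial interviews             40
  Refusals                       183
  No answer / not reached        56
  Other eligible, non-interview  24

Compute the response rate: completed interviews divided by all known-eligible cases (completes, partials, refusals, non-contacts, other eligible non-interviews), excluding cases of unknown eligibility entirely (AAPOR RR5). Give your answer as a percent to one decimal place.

47.2%

Num = 271
Denom = 271 + 40 + 183 + 56 + 24 = 574
RR5 = 271 / 574 = 0.4721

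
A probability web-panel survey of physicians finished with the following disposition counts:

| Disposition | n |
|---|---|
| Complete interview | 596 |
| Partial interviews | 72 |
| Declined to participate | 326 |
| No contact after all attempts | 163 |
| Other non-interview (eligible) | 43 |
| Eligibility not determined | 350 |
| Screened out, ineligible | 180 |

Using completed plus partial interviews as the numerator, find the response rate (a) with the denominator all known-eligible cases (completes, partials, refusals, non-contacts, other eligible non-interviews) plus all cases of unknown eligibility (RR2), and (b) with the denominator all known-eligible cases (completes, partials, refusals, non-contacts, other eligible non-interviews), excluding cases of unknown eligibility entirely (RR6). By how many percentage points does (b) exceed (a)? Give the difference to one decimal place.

Top = 596 + 72 = 668
Denominator = 596 + 72 + 326 + 163 + 43 + 350 = 1550
RR2 = 668 / 1550 = 0.4310
Denominator = 596 + 72 + 326 + 163 + 43 = 1200
RR6 = 668 / 1200 = 0.5567
Difference = 55.67 − 43.10 = 12.57 percentage points

12.6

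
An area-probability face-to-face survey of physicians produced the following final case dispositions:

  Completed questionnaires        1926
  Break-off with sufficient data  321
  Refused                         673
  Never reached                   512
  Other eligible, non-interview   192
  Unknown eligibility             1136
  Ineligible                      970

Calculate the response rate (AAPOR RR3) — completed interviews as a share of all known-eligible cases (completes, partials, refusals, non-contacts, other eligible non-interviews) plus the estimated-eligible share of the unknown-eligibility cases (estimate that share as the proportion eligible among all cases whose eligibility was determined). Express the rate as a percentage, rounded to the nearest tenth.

42.6%

Numerator → 1926
Known eligible → 1926 + 321 + 673 + 512 + 192 = 3624
e = 3624 / (3624 + 970) = 3624 / 4594 = 0.7889
Estimated eligible among unknowns → 0.7889 × 1136 = 896.19
Base → 3624 + 896.19 = 4520.19
RR3 = 1926 / 4520.19 = 0.4261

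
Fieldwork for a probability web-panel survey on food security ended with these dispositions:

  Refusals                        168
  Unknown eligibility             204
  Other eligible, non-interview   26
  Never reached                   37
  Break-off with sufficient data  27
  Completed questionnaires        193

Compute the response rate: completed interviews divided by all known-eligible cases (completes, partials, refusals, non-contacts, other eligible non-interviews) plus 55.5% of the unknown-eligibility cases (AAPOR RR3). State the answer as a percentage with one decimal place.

34.2%

Num = 193
Determined eligible = 193 + 27 + 168 + 37 + 26 = 451
Estimated eligible among unknowns = 0.5550 × 204 = 113.22
Base = 451 + 113.22 = 564.22
RR3 = 193 / 564.22 = 0.3421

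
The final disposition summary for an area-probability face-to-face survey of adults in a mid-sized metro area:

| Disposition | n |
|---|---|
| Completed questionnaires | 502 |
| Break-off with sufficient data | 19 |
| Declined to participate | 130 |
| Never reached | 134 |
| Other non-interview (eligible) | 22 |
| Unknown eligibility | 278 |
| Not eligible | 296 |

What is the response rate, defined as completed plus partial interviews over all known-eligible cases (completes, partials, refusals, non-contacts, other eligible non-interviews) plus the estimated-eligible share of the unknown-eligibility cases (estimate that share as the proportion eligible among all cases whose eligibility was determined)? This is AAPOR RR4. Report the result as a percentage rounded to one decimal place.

51.6%

Num: 502 + 19 = 521
Known eligible: 502 + 19 + 130 + 134 + 22 = 807
e = 807 / (807 + 296) = 807 / 1103 = 0.7316
Eligible share of unknowns: 0.7316 × 278 = 203.38
Base: 807 + 203.38 = 1010.38
RR4 = 521 / 1010.38 = 0.5156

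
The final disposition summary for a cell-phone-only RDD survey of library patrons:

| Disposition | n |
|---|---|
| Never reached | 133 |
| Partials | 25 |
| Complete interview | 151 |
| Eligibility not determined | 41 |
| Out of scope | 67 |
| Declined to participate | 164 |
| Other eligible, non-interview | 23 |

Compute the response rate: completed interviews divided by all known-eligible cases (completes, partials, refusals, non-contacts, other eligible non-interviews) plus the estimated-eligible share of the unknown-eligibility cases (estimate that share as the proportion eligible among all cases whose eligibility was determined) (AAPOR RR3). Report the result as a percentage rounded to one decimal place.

28.4%

Top = 151
Known eligible = 151 + 25 + 164 + 133 + 23 = 496
e = 496 / (496 + 67) = 496 / 563 = 0.8810
Estimated eligible among unknowns = 0.8810 × 41 = 36.12
Denominator = 496 + 36.12 = 532.12
RR3 = 151 / 532.12 = 0.2838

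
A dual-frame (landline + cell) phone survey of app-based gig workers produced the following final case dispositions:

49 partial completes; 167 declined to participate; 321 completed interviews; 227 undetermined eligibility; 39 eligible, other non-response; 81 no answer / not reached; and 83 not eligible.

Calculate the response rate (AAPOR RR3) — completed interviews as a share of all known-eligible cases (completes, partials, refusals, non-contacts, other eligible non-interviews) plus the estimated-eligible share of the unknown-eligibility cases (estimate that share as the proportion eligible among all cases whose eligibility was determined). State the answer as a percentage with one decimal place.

Num = 321
Eligible (known) = 321 + 49 + 167 + 81 + 39 = 657
e = 657 / (657 + 83) = 657 / 740 = 0.8878
e × U = 0.8878 × 227 = 201.53
Denom = 657 + 201.53 = 858.53
RR3 = 321 / 858.53 = 0.3739

37.4%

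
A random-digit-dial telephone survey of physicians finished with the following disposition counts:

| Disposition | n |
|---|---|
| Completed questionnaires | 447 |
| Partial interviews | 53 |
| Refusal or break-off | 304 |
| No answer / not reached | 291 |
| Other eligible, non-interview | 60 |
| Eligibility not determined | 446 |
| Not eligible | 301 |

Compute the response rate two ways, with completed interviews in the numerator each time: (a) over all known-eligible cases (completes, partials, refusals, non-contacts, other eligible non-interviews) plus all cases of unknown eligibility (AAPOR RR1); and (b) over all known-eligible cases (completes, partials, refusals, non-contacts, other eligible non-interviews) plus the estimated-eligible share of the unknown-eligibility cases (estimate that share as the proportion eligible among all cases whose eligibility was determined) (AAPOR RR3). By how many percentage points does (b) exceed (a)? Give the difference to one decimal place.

Top → 447
Denominator → 447 + 53 + 304 + 291 + 60 + 446 = 1601
RR1 = 447 / 1601 = 0.2792
Determined eligible → 447 + 53 + 304 + 291 + 60 = 1155
e = 1155 / (1155 + 301) = 1155 / 1456 = 0.7933
Eligible share of unknowns → 0.7933 × 446 = 353.81
Denominator → 1155 + 353.81 = 1508.81
RR3 = 447 / 1508.81 = 0.2963
Difference = 29.63 − 27.92 = 1.71 percentage points

1.7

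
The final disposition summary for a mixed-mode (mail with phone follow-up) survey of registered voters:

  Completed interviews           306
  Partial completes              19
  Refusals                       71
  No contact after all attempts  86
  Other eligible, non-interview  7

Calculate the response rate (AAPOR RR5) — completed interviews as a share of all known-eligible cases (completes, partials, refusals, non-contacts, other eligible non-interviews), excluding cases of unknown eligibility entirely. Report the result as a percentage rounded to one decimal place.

Num → 306
Base → 306 + 19 + 71 + 86 + 7 = 489
RR5 = 306 / 489 = 0.6258

62.6%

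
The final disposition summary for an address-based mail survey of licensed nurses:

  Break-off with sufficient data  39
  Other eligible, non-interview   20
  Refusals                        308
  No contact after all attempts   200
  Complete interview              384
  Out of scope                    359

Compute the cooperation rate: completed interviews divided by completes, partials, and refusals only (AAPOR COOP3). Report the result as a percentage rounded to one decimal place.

Top: 384
Base: 384 + 39 + 308 = 731
COOP3 = 384 / 731 = 0.5253

52.5%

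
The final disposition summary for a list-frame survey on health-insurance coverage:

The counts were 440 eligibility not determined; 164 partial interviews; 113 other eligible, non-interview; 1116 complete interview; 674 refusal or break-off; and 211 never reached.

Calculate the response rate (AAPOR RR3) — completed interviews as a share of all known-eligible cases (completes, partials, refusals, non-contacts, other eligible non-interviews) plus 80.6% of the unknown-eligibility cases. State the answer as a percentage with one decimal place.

Numerator → 1116
Known eligible → 1116 + 164 + 674 + 211 + 113 = 2278
e × U → 0.8060 × 440 = 354.64
Denominator → 2278 + 354.64 = 2632.64
RR3 = 1116 / 2632.64 = 0.4239

42.4%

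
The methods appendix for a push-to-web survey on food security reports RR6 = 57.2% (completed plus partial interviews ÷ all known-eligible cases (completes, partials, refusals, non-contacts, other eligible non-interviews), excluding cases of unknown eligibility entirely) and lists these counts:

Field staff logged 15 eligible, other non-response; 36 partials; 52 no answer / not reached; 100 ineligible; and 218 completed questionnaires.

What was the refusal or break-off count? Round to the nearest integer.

Numerator: 218 + 36 = 254
RR6 = 254 / D = 0.572
D = 254 / 0.572 = 444.1
Rest of base = 321
refusal or break-off = 444.1 − 321 ≈ 123

123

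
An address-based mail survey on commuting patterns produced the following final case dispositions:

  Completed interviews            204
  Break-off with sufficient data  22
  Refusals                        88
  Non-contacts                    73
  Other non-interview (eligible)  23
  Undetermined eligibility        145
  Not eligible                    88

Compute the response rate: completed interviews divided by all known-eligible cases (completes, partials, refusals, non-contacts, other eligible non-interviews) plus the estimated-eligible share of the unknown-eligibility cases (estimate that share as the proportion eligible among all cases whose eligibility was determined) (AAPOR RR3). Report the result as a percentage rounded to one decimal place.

Num = 204
Determined eligible = 204 + 22 + 88 + 73 + 23 = 410
e = 410 / (410 + 88) = 410 / 498 = 0.8233
Eligible share of unknowns = 0.8233 × 145 = 119.38
Denominator = 410 + 119.38 = 529.38
RR3 = 204 / 529.38 = 0.3854

38.5%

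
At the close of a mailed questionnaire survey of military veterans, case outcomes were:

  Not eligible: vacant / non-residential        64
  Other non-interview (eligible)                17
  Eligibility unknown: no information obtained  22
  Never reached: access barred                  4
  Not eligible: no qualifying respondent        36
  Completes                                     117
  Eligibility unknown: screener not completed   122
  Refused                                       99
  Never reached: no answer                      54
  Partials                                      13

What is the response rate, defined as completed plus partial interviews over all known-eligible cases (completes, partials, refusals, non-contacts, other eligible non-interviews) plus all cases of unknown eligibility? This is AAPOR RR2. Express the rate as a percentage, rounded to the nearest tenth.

No contact after all attempts = 54 + 4 = 58
Unknown eligibility = 122 + 22 = 144
Screened out, ineligible = 36 + 64 = 100
Num: 117 + 13 = 130
Denom: 117 + 13 + 99 + 58 + 17 + 144 = 448
RR2 = 130 / 448 = 0.2902

29.0%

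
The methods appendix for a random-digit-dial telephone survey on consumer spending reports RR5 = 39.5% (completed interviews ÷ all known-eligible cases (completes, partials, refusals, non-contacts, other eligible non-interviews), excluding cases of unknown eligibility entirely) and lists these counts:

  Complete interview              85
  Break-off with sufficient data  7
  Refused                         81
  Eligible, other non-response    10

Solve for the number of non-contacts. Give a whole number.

RR5 = 85 / D = 0.395
D = 85 / 0.395 = 215.2
Remaining denominator categories sum to 183
non-contacts = 215.2 − 183 ≈ 32

32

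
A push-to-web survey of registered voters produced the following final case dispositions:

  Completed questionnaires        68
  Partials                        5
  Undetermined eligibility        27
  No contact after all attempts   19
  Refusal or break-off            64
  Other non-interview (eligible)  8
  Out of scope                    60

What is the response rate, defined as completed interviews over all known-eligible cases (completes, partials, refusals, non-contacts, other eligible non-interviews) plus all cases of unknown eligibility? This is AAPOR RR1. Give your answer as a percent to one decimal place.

35.6%

Numerator: 68
Denominator: 68 + 5 + 64 + 19 + 8 + 27 = 191
RR1 = 68 / 191 = 0.3560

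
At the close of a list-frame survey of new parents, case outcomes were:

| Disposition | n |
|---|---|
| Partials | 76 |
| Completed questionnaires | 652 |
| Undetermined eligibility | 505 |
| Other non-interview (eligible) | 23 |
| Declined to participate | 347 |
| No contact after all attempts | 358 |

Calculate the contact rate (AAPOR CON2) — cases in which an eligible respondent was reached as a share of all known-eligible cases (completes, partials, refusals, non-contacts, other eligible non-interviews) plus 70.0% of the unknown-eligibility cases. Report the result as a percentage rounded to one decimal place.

Top = 652 + 76 + 347 + 23 = 1098
Eligible (known) = 652 + 76 + 347 + 358 + 23 = 1456
e × U = 0.7000 × 505 = 353.50
Denominator = 1456 + 353.50 = 1809.50
CON2 = 1098 / 1809.50 = 0.6068

60.7%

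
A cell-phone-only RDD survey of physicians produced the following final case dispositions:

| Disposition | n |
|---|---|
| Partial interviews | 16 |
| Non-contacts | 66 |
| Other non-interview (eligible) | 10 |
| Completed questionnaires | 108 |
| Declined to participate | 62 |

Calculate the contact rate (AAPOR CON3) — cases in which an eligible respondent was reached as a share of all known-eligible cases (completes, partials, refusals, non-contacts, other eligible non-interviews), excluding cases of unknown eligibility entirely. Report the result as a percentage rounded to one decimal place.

74.8%

Numerator → 108 + 16 + 62 + 10 = 196
Base → 108 + 16 + 62 + 66 + 10 = 262
CON3 = 196 / 262 = 0.7481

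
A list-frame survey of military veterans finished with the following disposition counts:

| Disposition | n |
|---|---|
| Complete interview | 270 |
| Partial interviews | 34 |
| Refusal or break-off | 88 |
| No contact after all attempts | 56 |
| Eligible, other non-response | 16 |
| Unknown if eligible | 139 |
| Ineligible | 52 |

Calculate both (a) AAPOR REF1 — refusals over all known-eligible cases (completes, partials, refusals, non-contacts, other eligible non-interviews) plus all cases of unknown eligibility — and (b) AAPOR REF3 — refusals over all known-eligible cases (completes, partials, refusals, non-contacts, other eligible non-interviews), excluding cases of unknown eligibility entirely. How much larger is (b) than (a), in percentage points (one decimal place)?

4.4

Numerator: 88
Base: 270 + 34 + 88 + 56 + 16 + 139 = 603
REF1 = 88 / 603 = 0.1459
Base: 270 + 34 + 88 + 56 + 16 = 464
REF3 = 88 / 464 = 0.1897
Difference = 18.97 − 14.59 = 4.38 percentage points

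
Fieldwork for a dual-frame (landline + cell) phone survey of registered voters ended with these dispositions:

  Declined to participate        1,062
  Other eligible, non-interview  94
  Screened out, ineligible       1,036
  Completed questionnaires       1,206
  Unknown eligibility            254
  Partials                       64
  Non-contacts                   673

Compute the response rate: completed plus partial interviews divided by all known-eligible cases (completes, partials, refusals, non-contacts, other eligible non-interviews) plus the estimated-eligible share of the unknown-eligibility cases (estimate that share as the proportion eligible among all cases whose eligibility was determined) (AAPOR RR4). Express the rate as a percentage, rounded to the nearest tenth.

Top → 1206 + 64 = 1270
Determined eligible → 1206 + 64 + 1062 + 673 + 94 = 3099
e = 3099 / (3099 + 1036) = 3099 / 4135 = 0.7495
Estimated eligible among unknowns → 0.7495 × 254 = 190.37
Denominator → 3099 + 190.37 = 3289.37
RR4 = 1270 / 3289.37 = 0.3861

38.6%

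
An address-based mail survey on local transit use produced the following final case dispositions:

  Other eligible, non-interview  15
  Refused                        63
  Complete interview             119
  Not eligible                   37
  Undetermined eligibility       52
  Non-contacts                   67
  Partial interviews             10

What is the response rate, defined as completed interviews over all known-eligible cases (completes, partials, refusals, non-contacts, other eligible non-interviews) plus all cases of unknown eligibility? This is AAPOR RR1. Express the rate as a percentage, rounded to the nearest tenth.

36.5%

Numerator → 119
Denominator → 119 + 10 + 63 + 67 + 15 + 52 = 326
RR1 = 119 / 326 = 0.3650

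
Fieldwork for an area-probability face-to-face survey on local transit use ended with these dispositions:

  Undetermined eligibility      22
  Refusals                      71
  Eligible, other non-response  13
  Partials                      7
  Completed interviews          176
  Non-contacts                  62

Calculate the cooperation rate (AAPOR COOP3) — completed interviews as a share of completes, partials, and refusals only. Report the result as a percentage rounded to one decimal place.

69.3%

Top → 176
Denom → 176 + 7 + 71 = 254
COOP3 = 176 / 254 = 0.6929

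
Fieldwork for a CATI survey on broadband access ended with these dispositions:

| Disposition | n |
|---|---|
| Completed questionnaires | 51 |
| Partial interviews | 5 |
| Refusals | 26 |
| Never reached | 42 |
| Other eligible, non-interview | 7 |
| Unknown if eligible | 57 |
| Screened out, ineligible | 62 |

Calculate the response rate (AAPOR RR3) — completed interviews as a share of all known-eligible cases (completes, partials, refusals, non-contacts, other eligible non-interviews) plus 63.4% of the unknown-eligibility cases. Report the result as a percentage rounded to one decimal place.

30.5%

Num: 51
Eligible (known): 51 + 5 + 26 + 42 + 7 = 131
Estimated eligible among unknowns: 0.6340 × 57 = 36.14
Denom: 131 + 36.14 = 167.14
RR3 = 51 / 167.14 = 0.3051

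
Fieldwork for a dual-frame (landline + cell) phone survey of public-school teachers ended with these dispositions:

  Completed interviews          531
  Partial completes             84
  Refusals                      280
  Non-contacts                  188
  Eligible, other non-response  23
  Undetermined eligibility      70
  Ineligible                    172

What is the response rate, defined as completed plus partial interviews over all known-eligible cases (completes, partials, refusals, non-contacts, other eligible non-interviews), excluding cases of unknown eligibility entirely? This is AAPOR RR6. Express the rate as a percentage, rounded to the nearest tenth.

55.6%

Top → 531 + 84 = 615
Denom → 531 + 84 + 280 + 188 + 23 = 1106
RR6 = 615 / 1106 = 0.5561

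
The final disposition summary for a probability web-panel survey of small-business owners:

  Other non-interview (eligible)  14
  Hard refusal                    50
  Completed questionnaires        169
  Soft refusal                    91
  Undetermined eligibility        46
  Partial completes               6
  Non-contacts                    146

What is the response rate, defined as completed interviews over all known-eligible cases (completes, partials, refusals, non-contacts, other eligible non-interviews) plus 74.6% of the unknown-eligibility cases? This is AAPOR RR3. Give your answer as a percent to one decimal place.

33.1%

Declined to participate = 50 + 91 = 141
Num: 169
Determined eligible: 169 + 6 + 141 + 146 + 14 = 476
Eligible share of unknowns: 0.7460 × 46 = 34.32
Denominator: 476 + 34.32 = 510.32
RR3 = 169 / 510.32 = 0.3312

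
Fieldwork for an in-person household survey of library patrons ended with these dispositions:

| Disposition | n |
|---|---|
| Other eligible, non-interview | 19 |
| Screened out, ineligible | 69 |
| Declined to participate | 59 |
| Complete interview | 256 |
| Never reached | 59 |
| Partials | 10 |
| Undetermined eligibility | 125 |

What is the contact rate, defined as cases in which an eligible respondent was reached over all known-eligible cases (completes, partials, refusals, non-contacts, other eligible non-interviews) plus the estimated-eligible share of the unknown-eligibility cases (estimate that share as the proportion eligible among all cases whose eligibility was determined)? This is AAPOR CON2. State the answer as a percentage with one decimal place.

67.5%

Numerator: 256 + 10 + 59 + 19 = 344
Known eligible: 256 + 10 + 59 + 59 + 19 = 403
e = 403 / (403 + 69) = 403 / 472 = 0.8538
e × U: 0.8538 × 125 = 106.72
Denom: 403 + 106.72 = 509.72
CON2 = 344 / 509.72 = 0.6749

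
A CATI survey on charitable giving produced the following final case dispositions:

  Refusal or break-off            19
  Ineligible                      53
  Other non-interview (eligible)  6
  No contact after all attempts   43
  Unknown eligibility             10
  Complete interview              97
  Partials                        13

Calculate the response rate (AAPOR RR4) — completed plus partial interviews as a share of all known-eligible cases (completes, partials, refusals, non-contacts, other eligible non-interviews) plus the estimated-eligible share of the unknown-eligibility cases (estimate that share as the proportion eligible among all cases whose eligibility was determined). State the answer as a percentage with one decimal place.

Numerator → 97 + 13 = 110
Determined eligible → 97 + 13 + 19 + 43 + 6 = 178
e = 178 / (178 + 53) = 178 / 231 = 0.7706
e × U → 0.7706 × 10 = 7.71
Denom → 178 + 7.71 = 185.71
RR4 = 110 / 185.71 = 0.5923

59.2%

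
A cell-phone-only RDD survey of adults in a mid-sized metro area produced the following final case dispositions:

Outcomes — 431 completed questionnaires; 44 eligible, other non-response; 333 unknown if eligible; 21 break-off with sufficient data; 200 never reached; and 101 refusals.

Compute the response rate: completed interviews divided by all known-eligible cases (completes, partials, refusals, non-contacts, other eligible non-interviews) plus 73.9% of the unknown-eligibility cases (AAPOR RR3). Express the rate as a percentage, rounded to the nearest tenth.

Top → 431
Eligible (known) → 431 + 21 + 101 + 200 + 44 = 797
Estimated eligible among unknowns → 0.7390 × 333 = 246.09
Denominator → 797 + 246.09 = 1043.09
RR3 = 431 / 1043.09 = 0.4132

41.3%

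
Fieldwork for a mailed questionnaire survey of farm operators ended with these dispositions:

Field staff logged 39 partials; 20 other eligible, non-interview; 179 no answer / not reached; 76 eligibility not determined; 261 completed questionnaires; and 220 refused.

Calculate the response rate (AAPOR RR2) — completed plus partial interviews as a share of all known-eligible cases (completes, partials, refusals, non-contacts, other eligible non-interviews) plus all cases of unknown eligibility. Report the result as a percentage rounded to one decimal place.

37.7%

Top: 261 + 39 = 300
Base: 261 + 39 + 220 + 179 + 20 + 76 = 795
RR2 = 300 / 795 = 0.3774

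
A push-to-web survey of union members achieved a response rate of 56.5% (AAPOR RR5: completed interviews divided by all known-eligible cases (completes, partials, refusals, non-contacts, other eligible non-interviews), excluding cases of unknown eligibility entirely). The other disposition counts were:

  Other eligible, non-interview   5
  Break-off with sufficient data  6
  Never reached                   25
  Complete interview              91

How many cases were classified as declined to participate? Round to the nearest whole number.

34

RR5 = 91 / D = 0.565
D = 91 / 0.565 = 161.1
Other denominator terms total 127
declined to participate = 161.1 − 127 ≈ 34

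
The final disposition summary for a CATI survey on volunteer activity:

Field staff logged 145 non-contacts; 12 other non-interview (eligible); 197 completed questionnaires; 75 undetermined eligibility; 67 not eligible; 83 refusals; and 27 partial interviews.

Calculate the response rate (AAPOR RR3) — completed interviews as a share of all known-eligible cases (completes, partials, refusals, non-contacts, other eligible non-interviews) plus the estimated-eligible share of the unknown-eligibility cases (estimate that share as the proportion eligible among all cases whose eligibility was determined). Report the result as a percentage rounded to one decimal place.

37.2%

Numerator → 197
Determined eligible → 197 + 27 + 83 + 145 + 12 = 464
e = 464 / (464 + 67) = 464 / 531 = 0.8738
e × U → 0.8738 × 75 = 65.53
Denominator → 464 + 65.53 = 529.53
RR3 = 197 / 529.53 = 0.3720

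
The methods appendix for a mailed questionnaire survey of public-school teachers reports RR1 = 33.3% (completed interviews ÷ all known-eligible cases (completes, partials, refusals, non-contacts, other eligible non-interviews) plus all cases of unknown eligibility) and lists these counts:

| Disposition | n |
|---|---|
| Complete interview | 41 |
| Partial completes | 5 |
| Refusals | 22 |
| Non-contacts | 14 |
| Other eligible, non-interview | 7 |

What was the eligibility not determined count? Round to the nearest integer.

RR1 = 41 / D = 0.333
D = 41 / 0.333 = 123.1
Rest of base = 89
eligibility not determined = 123.1 − 89 ≈ 34

34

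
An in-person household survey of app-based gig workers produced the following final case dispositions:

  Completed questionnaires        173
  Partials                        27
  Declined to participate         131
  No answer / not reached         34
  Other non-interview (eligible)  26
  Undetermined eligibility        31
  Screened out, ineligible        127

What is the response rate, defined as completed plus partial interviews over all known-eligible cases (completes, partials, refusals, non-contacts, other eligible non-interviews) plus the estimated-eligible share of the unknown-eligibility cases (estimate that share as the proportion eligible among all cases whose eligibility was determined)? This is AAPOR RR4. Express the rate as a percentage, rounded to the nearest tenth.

48.3%

Num → 173 + 27 = 200
Eligible (known) → 173 + 27 + 131 + 34 + 26 = 391
e = 391 / (391 + 127) = 391 / 518 = 0.7548
e × U → 0.7548 × 31 = 23.40
Base → 391 + 23.40 = 414.40
RR4 = 200 / 414.40 = 0.4826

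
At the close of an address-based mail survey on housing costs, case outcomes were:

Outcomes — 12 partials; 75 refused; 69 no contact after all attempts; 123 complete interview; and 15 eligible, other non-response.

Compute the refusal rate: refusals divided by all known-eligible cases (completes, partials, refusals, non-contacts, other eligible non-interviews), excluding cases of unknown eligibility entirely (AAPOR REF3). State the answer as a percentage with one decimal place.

25.5%

Num: 75
Denominator: 123 + 12 + 75 + 69 + 15 = 294
REF3 = 75 / 294 = 0.2551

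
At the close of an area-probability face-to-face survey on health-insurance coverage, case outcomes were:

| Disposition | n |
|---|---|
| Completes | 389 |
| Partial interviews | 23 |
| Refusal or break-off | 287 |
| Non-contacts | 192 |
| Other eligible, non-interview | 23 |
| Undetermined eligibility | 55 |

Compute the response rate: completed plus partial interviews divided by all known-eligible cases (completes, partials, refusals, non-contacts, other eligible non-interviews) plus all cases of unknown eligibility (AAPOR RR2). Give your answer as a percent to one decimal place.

Numerator = 389 + 23 = 412
Denom = 389 + 23 + 287 + 192 + 23 + 55 = 969
RR2 = 412 / 969 = 0.4252

42.5%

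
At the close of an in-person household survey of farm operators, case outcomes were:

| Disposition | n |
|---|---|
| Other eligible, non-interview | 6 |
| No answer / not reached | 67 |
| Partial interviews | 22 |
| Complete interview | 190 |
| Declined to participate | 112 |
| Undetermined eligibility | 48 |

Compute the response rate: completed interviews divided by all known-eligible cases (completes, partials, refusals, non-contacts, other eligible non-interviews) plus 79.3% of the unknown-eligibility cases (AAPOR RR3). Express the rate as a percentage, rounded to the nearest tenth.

43.7%

Top: 190
Known eligible: 190 + 22 + 112 + 67 + 6 = 397
e × U: 0.7930 × 48 = 38.06
Denom: 397 + 38.06 = 435.06
RR3 = 190 / 435.06 = 0.4367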